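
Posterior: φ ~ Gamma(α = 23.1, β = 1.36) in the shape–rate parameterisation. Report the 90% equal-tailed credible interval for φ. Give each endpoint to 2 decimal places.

[11.62, 23.19]

Posterior: Gamma(shape 23.1, rate 1.36).
Equal-tailed 90% interval: Gamma(23.1, 1.36) quantiles at 0.05 and 0.95.
Posterior mean ≈ 16.99, SD ≈ 3.53; a Normal approximation gives roughly [11.17, 22.80].
Exact: lower = 11.62; upper = 23.19.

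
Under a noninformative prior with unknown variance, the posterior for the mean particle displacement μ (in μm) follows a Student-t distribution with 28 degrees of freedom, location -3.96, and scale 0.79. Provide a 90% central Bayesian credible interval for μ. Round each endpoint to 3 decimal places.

The t_28 distribution is symmetric; the 90% interval is -3.96 ± t·0.79 with t_{0.95,28} = 1.701.
Half-width: 1.701 × 0.79 = 1.344.
-3.96 − 1.344 = -5.304; -3.96 + 1.344 = -2.616.

[-5.304, -2.616]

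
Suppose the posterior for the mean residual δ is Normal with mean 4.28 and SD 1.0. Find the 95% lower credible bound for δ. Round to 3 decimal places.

Need L with P(δ ≥ L) = 0.95: L = 4.28 − z_{0.05}·1.0.
z = 1.645; L = 4.28 − 1.645 × 1.0 = 2.635.

2.635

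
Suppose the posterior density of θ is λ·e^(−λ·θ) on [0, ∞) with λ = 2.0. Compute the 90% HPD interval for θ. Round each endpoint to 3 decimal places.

[0.000, 1.151]

The exponential density is strictly decreasing on [0, ∞), so the HPD interval is anchored at 0: [0, q] with P(θ ≤ q) = 0.90.
q = −ln(1 − 0.90) / 2.0 = 2.3026 / 2.0 = 1.151.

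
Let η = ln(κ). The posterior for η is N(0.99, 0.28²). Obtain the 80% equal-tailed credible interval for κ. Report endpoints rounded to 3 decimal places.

On the log scale the 80% interval is 0.99 ± 1.282 × 0.28 = [0.6312, 1.3488].
Exponentiate: [e^0.6312, e^1.3488] = [1.880, 3.853].

[1.880, 3.853]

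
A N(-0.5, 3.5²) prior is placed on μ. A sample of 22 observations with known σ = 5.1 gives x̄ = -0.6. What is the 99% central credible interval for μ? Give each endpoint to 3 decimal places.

[-3.266, 2.083]

Posterior precision = 1/3.5² + 22/5.1² = 0.0816 + 0.8458 = 0.9275, so posterior SD = 1.0384.
Posterior mean = (-0.5/3.5² + 22·-0.6/5.1²) / 0.9275 = -0.5912.
Interval: -0.5912 ± 2.576 × 1.0384 → [-3.266, 2.083].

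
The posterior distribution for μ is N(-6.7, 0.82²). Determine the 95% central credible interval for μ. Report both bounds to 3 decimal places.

The posterior is symmetric, so the 95% equal-tailed interval is μ = -6.7 ± z·0.82 with z = 1.960.
Half-width: 1.960 × 0.82 = 1.607.
-6.7 − 1.607 = -8.307; -6.7 + 1.607 = -5.093.

[-8.307, -5.093]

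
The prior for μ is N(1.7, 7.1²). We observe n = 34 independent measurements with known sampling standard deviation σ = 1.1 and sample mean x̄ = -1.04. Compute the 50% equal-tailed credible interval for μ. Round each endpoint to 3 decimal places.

[-1.165, -0.911]

Posterior precision = 1/7.1² + 34/1.1² = 0.0198 + 28.0992 = 28.1190, so posterior SD = 0.1886.
Posterior mean = (1.7/7.1² + 34·-1.04/1.1²) / 28.1190 = -1.0381.
Interval: -1.0381 ± 0.674 × 0.1886 → [-1.165, -0.911].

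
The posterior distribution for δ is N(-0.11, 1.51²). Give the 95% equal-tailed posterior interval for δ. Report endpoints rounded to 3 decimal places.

[-3.070, 2.850]

The posterior is symmetric, so the 95% equal-tailed interval is δ = -0.11 ± z·1.51 with z = 1.960.
Half-width: 1.960 × 1.51 = 2.960.
-0.11 − 2.960 = -3.070; -0.11 + 2.960 = 2.850.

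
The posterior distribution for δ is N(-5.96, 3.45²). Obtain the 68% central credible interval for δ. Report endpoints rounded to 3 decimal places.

[-9.391, -2.529]

The posterior is symmetric, so the 68% equal-tailed interval is δ = -5.96 ± z·3.45 with z = 0.994.
Half-width: 0.994 × 3.45 = 3.431.
-5.96 − 3.431 = -9.391; -5.96 + 3.431 = -2.529.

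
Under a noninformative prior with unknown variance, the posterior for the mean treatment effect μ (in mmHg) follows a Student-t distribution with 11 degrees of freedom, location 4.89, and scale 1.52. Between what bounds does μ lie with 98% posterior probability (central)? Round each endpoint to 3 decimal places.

[0.759, 9.021]

The t_11 distribution is symmetric; the 98% interval is 4.89 ± t·1.52 with t_{0.99,11} = 2.718.
Half-width: 2.718 × 1.52 = 4.131.
4.89 − 4.131 = 0.759; 4.89 + 4.131 = 9.021.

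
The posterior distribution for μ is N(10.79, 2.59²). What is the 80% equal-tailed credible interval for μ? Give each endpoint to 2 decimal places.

[7.47, 14.11]

The posterior is symmetric, so the 80% equal-tailed interval is μ = 10.79 ± z·2.59 with z = 1.282.
Half-width: 1.282 × 2.59 = 3.32.
10.79 − 3.32 = 7.47; 10.79 + 3.32 = 14.11.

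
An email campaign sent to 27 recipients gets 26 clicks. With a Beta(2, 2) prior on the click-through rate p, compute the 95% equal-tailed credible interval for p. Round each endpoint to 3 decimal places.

[0.779, 0.979]

Posterior: Beta(2+26, 2+1) = Beta(28, 3).
Equal-tailed 95% interval: the 0.025 and 0.975 quantiles of Beta(28, 3).
Posterior mean ≈ 0.903, SD ≈ 0.052; a Normal approximation gives roughly [0.801, 1.006].
Exact: F⁻¹(0.025) = 0.779; F⁻¹(0.975) = 0.979.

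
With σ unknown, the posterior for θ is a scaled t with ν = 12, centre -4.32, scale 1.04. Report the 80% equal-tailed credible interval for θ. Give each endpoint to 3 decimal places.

[-5.730, -2.910]

The t_12 distribution is symmetric; the 80% interval is -4.32 ± t·1.04 with t_{0.9,12} = 1.356.
Half-width: 1.356 × 1.04 = 1.410.
-4.32 − 1.410 = -5.730; -4.32 + 1.410 = -2.910.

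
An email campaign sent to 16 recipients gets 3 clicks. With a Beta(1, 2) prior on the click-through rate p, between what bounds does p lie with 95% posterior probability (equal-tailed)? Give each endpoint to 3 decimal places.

[0.064, 0.414]

Posterior: Beta(1+3, 2+13) = Beta(4, 15).
Equal-tailed 95% interval: the 0.025 and 0.975 quantiles of Beta(4, 15).
Posterior mean ≈ 0.211, SD ≈ 0.091; a Normal approximation gives roughly [0.032, 0.389].
Exact: F⁻¹(0.025) = 0.064; F⁻¹(0.975) = 0.414.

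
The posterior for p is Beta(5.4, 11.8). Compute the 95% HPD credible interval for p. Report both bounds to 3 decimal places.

The posterior is unimodal and skewed, so the HPD interval has equal density at both endpoints and is the shortest 95% interval.
Solving f(0.112) = f(0.527) with F(0.527) − F(0.112) = 0.95 gives [0.112, 0.527].
For comparison, the equal-tailed interval is [0.125, 0.544]; the HPD is narrower and shifted toward the mode.

[0.112, 0.527]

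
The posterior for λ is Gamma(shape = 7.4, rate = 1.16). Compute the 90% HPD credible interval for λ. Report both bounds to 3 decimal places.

The posterior is unimodal and skewed, so the HPD interval has equal density at both endpoints and is the shortest 90% interval.
Solving f(2.634) = f(9.989) with F(9.989) − F(2.634) = 0.90 gives [2.634, 9.989].
For comparison, the equal-tailed interval is [3.070, 10.661]; the HPD is narrower and shifted toward the mode.

[2.634, 9.989]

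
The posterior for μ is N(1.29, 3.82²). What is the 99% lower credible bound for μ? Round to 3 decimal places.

Need L with P(μ ≥ L) = 0.99: L = 1.29 − z_{0.01}·3.82.
z = 2.326; L = 1.29 − 2.326 × 3.82 = -7.597.

-7.597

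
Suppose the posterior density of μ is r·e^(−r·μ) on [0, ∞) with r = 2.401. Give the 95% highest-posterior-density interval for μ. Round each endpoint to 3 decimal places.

The exponential density is strictly decreasing on [0, ∞), so the HPD interval is anchored at 0: [0, q] with P(μ ≤ q) = 0.95.
q = −ln(1 − 0.95) / 2.401 = 2.9957 / 2.401 = 1.248.

[0.000, 1.248]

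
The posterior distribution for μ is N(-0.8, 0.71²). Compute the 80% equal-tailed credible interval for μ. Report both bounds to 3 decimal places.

The posterior is symmetric, so the 80% equal-tailed interval is μ = -0.8 ± z·0.71 with z = 1.282.
Half-width: 1.282 × 0.71 = 0.910.
-0.8 − 0.910 = -1.710; -0.8 + 0.910 = 0.110.

[-1.710, 0.110]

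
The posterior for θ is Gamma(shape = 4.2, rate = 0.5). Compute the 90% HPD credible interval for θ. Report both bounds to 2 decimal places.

[2.09, 14.46]

The posterior is unimodal and skewed, so the HPD interval has equal density at both endpoints and is the shortest 90% interval.
Solving f(2.09) = f(14.46) with F(14.46) − F(2.09) = 0.90 gives [2.09, 14.46].
For comparison, the equal-tailed interval is [2.97, 16.08]; the HPD is narrower and shifted toward the mode.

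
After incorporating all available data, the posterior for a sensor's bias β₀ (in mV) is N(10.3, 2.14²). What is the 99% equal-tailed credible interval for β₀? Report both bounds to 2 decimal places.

[4.79, 15.81]

The posterior is symmetric, so the 99% equal-tailed interval is β₀ = 10.3 ± z·2.14 with z = 2.576.
Half-width: 2.576 × 2.14 = 5.51.
10.3 − 5.51 = 4.79; 10.3 + 5.51 = 15.81.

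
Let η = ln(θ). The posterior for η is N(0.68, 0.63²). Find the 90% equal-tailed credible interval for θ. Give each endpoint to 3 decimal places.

[0.700, 5.564]

On the log scale the 90% interval is 0.68 ± 1.645 × 0.63 = [-0.3563, 1.7163].
Exponentiate: [e^-0.3563, e^1.7163] = [0.700, 5.564].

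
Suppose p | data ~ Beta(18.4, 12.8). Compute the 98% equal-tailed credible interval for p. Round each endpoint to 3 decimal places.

Posterior: Beta(18.4, 12.8).
Equal-tailed 98% interval: the 0.01 and 0.99 quantiles of Beta(18.4, 12.8).
Posterior mean ≈ 0.590, SD ≈ 0.087; a Normal approximation gives roughly [0.388, 0.791].
Exact: F⁻¹(0.01) = 0.384; F⁻¹(0.99) = 0.779.

[0.384, 0.779]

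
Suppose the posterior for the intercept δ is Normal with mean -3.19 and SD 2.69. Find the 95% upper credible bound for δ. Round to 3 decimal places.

1.235

Need U with P(δ ≤ U) = 0.95: U = -3.19 + z_{0.05}·2.69.
z = 1.645; U = -3.19 + 1.645 × 2.69 = 1.235.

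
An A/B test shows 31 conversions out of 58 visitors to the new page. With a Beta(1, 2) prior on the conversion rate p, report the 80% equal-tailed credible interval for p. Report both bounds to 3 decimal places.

Posterior: Beta(1+31, 2+27) = Beta(32, 29).
Equal-tailed 80% interval: the 0.1 and 0.9 quantiles of Beta(32, 29).
Posterior mean ≈ 0.525, SD ≈ 0.063; a Normal approximation gives roughly [0.443, 0.606].
Exact: F⁻¹(0.1) = 0.443; F⁻¹(0.9) = 0.606.

[0.443, 0.606]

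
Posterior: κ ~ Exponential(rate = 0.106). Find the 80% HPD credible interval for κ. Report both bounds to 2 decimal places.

[0.00, 15.18]

The exponential density is strictly decreasing on [0, ∞), so the HPD interval is anchored at 0: [0, q] with P(κ ≤ q) = 0.80.
q = −ln(1 − 0.80) / 0.106 = 1.6094 / 0.106 = 15.18.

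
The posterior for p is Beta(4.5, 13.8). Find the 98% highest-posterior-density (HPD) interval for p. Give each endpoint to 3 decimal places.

The posterior is unimodal and skewed, so the HPD interval has equal density at both endpoints and is the shortest 98% interval.
Solving f(0.052) = f(0.484) with F(0.484) − F(0.052) = 0.98 gives [0.052, 0.484].
For comparison, the equal-tailed interval is [0.065, 0.505]; the HPD is narrower and shifted toward the mode.

[0.052, 0.484]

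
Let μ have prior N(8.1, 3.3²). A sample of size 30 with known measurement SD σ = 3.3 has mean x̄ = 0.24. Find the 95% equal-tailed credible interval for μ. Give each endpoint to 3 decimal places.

[-0.668, 1.655]

Posterior precision = 1/3.3² + 30/3.3² = 0.0918 + 2.7548 = 2.8466, so posterior SD = 0.5927.
Posterior mean = (8.1/3.3² + 30·0.24/3.3²) / 2.8466 = 0.4935.
Interval: 0.4935 ± 1.960 × 0.5927 → [-0.668, 1.655].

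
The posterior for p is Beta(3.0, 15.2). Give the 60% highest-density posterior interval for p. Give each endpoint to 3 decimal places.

[0.067, 0.201]

The posterior is unimodal and skewed, so the HPD interval has equal density at both endpoints and is the shortest 60% interval.
Solving f(0.067) = f(0.201) with F(0.201) − F(0.067) = 0.60 gives [0.067, 0.201].
For comparison, the equal-tailed interval is [0.091, 0.233]; the HPD is narrower and shifted toward the mode.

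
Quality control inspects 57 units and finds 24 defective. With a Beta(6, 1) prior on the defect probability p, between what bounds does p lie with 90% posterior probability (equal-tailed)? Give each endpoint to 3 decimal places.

[0.367, 0.571]

Posterior: Beta(6+24, 1+33) = Beta(30, 34).
Equal-tailed 90% interval: the 0.05 and 0.95 quantiles of Beta(30, 34).
Posterior mean ≈ 0.469, SD ≈ 0.062; a Normal approximation gives roughly [0.367, 0.571].
Exact: F⁻¹(0.05) = 0.367; F⁻¹(0.95) = 0.571.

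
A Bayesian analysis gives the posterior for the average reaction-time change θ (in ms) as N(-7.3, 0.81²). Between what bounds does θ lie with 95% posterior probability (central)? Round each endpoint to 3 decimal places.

The posterior is symmetric, so the 95% equal-tailed interval is θ = -7.3 ± z·0.81 with z = 1.960.
Half-width: 1.960 × 0.81 = 1.588.
-7.3 − 1.588 = -8.888; -7.3 + 1.588 = -5.712.

[-8.888, -5.712]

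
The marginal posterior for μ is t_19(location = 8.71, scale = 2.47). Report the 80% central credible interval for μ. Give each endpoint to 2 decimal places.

[5.43, 11.99]

The t_19 distribution is symmetric; the 80% interval is 8.71 ± t·2.47 with t_{0.9,19} = 1.328.
Half-width: 1.328 × 2.47 = 3.28.
8.71 − 3.28 = 5.43; 8.71 + 3.28 = 11.99.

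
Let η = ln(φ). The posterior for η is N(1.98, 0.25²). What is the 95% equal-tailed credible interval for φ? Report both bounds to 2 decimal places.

On the log scale the 95% interval is 1.98 ± 1.960 × 0.25 = [1.4900, 2.4700].
Exponentiate: [e^1.4900, e^2.4700] = [4.44, 11.82].

[4.44, 11.82]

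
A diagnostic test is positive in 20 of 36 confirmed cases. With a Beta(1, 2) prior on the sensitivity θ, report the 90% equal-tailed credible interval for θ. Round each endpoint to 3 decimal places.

[0.407, 0.667]

Posterior: Beta(1+20, 2+16) = Beta(21, 18).
Equal-tailed 90% interval: the 0.05 and 0.95 quantiles of Beta(21, 18).
Posterior mean ≈ 0.538, SD ≈ 0.079; a Normal approximation gives roughly [0.409, 0.668].
Exact: F⁻¹(0.05) = 0.407; F⁻¹(0.95) = 0.667.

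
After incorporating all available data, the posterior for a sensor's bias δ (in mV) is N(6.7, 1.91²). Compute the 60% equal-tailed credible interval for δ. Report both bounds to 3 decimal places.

The posterior is symmetric, so the 60% equal-tailed interval is δ = 6.7 ± z·1.91 with z = 0.842.
Half-width: 0.842 × 1.91 = 1.607.
6.7 − 1.607 = 5.093; 6.7 + 1.607 = 8.307.

[5.093, 8.307]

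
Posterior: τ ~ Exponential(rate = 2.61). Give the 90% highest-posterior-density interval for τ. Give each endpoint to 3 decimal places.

[0.000, 0.882]

The exponential density is strictly decreasing on [0, ∞), so the HPD interval is anchored at 0: [0, q] with P(τ ≤ q) = 0.90.
q = −ln(1 − 0.90) / 2.61 = 2.3026 / 2.61 = 0.882.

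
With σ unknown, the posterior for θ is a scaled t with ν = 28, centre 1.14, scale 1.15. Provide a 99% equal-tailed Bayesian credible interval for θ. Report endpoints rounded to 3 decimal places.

The t_28 distribution is symmetric; the 99% interval is 1.14 ± t·1.15 with t_{0.995,28} = 2.763.
Half-width: 2.763 × 1.15 = 3.178.
1.14 − 3.178 = -2.038; 1.14 + 3.178 = 4.318.

[-2.038, 4.318]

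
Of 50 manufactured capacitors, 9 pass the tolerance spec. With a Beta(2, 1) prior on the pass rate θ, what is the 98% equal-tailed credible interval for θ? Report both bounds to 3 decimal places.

[0.097, 0.350]

Posterior: Beta(2+9, 1+41) = Beta(11, 42).
Equal-tailed 98% interval: the 0.01 and 0.99 quantiles of Beta(11, 42).
Posterior mean ≈ 0.208, SD ≈ 0.055; a Normal approximation gives roughly [0.079, 0.336].
Exact: F⁻¹(0.01) = 0.097; F⁻¹(0.99) = 0.350.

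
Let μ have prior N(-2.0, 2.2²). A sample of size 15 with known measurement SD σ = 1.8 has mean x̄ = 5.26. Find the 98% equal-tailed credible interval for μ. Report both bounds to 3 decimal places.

[3.892, 6.008]

Posterior precision = 1/2.2² + 15/1.8² = 0.2066 + 4.6296 = 4.8362, so posterior SD = 0.4547.
Posterior mean = (-2.0/2.2² + 15·5.26/1.8²) / 4.8362 = 4.9498.
Interval: 4.9498 ± 2.326 × 0.4547 → [3.892, 6.008].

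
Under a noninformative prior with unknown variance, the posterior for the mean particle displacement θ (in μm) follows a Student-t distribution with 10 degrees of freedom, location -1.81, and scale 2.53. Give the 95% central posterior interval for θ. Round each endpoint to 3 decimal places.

The t_10 distribution is symmetric; the 95% interval is -1.81 ± t·2.53 with t_{0.975,10} = 2.228.
Half-width: 2.228 × 2.53 = 5.637.
-1.81 − 5.637 = -7.447; -1.81 + 5.637 = 3.827.

[-7.447, 3.827]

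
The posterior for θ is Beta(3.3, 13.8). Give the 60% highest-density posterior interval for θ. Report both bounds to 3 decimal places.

[0.087, 0.238]

The posterior is unimodal and skewed, so the HPD interval has equal density at both endpoints and is the shortest 60% interval.
Solving f(0.087) = f(0.238) with F(0.238) − F(0.087) = 0.60 gives [0.087, 0.238].
For comparison, the equal-tailed interval is [0.111, 0.268]; the HPD is narrower and shifted toward the mode.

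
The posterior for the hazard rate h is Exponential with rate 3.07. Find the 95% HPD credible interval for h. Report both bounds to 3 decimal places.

The exponential density is strictly decreasing on [0, ∞), so the HPD interval is anchored at 0: [0, q] with P(h ≤ q) = 0.95.
q = −ln(1 − 0.95) / 3.07 = 2.9957 / 3.07 = 0.976.

[0.000, 0.976]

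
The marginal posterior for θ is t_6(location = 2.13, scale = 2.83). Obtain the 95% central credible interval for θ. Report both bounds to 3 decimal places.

The t_6 distribution is symmetric; the 95% interval is 2.13 ± t·2.83 with t_{0.975,6} = 2.447.
Half-width: 2.447 × 2.83 = 6.925.
2.13 − 6.925 = -4.795; 2.13 + 6.925 = 9.055.

[-4.795, 9.055]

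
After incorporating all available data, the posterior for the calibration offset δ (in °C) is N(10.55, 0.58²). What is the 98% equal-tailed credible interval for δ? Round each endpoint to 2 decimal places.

The posterior is symmetric, so the 98% equal-tailed interval is δ = 10.55 ± z·0.58 with z = 2.326.
Half-width: 2.326 × 0.58 = 1.35.
10.55 − 1.35 = 9.20; 10.55 + 1.35 = 11.90.

[9.20, 11.90]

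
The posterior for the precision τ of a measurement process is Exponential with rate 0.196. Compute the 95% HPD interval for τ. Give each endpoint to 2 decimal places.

The exponential density is strictly decreasing on [0, ∞), so the HPD interval is anchored at 0: [0, q] with P(τ ≤ q) = 0.95.
q = −ln(1 − 0.95) / 0.196 = 2.9957 / 0.196 = 15.28.

[0.00, 15.28]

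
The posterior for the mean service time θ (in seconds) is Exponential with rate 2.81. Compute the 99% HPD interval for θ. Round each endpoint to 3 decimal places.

[0.000, 1.639]

The exponential density is strictly decreasing on [0, ∞), so the HPD interval is anchored at 0: [0, q] with P(θ ≤ q) = 0.99.
q = −ln(1 − 0.99) / 2.81 = 4.6052 / 2.81 = 1.639.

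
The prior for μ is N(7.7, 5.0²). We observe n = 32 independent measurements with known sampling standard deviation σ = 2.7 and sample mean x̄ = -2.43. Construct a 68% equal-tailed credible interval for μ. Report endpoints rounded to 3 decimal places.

Posterior precision = 1/5.0² + 32/2.7² = 0.0400 + 4.3896 = 4.4296, so posterior SD = 0.4751.
Posterior mean = (7.7/5.0² + 32·-2.43/2.7²) / 4.4296 = -2.3385.
Interval: -2.3385 ± 0.994 × 0.4751 → [-2.811, -1.866].

[-2.811, -1.866]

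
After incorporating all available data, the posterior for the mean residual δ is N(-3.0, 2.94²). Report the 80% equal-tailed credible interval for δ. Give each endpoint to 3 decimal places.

[-6.768, 0.768]

The posterior is symmetric, so the 80% equal-tailed interval is δ = -3.0 ± z·2.94 with z = 1.282.
Half-width: 1.282 × 2.94 = 3.768.
-3.0 − 3.768 = -6.768; -3.0 + 3.768 = 0.768.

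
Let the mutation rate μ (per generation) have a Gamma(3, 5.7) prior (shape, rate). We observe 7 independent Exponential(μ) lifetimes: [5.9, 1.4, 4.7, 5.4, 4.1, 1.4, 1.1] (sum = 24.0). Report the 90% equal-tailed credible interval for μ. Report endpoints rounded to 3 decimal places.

[0.183, 0.529]

Posterior: Gamma(3+7, 5.7+24.0) = Gamma(10, 29.7) (shape, rate).
Equal-tailed 90% interval: Gamma(10, 29.7) quantiles at 0.05 and 0.95.
Posterior mean ≈ 0.337, SD ≈ 0.106; a Normal approximation gives roughly [0.162, 0.512].
Exact: lower = 0.183; upper = 0.529.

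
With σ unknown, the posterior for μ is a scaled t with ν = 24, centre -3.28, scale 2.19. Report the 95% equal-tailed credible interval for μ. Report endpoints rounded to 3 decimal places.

The t_24 distribution is symmetric; the 95% interval is -3.28 ± t·2.19 with t_{0.975,24} = 2.064.
Half-width: 2.064 × 2.19 = 4.520.
-3.28 − 4.520 = -7.800; -3.28 + 4.520 = 1.240.

[-7.800, 1.240]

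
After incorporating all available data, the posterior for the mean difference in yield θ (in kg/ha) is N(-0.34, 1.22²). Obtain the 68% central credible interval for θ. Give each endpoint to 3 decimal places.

The posterior is symmetric, so the 68% equal-tailed interval is θ = -0.34 ± z·1.22 with z = 0.994.
Half-width: 0.994 × 1.22 = 1.213.
-0.34 − 1.213 = -1.553; -0.34 + 1.213 = 0.873.

[-1.553, 0.873]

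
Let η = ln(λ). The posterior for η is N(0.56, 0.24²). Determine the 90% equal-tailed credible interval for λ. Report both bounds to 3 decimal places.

On the log scale the 90% interval is 0.56 ± 1.645 × 0.24 = [0.1652, 0.9548].
Exponentiate: [e^0.1652, e^0.9548] = [1.180, 2.598].

[1.180, 2.598]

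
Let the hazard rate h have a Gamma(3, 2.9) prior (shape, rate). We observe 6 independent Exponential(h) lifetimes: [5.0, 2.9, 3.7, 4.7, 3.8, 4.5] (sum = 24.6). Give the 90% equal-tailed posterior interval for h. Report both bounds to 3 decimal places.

Posterior: Gamma(3+6, 2.9+24.6) = Gamma(9, 27.5) (shape, rate).
Equal-tailed 90% interval: Gamma(9, 27.5) quantiles at 0.05 and 0.95.
Posterior mean ≈ 0.327, SD ≈ 0.109; a Normal approximation gives roughly [0.148, 0.507].
Exact: lower = 0.171; upper = 0.525.

[0.171, 0.525]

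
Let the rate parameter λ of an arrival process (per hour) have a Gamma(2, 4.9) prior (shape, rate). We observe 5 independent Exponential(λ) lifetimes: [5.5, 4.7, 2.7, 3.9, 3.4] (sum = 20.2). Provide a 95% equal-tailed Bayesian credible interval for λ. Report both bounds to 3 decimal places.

Posterior: Gamma(2+5, 4.9+20.2) = Gamma(7, 25.1) (shape, rate).
Equal-tailed 95% interval: Gamma(7, 25.1) quantiles at 0.025 and 0.975.
Posterior mean ≈ 0.279, SD ≈ 0.105; a Normal approximation gives roughly [0.072, 0.485].
Exact: lower = 0.112; upper = 0.520.

[0.112, 0.520]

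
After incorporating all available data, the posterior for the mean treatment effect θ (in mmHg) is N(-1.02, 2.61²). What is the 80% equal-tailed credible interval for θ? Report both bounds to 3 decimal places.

The posterior is symmetric, so the 80% equal-tailed interval is θ = -1.02 ± z·2.61 with z = 1.282.
Half-width: 1.282 × 2.61 = 3.345.
-1.02 − 3.345 = -4.365; -1.02 + 3.345 = 2.325.

[-4.365, 2.325]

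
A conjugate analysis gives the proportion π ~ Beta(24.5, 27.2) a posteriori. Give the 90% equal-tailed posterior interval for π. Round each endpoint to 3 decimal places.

[0.361, 0.588]

Posterior: Beta(24.5, 27.2).
Equal-tailed 90% interval: the 0.05 and 0.95 quantiles of Beta(24.5, 27.2).
Posterior mean ≈ 0.474, SD ≈ 0.069; a Normal approximation gives roughly [0.361, 0.587].
Exact: F⁻¹(0.05) = 0.361; F⁻¹(0.95) = 0.588.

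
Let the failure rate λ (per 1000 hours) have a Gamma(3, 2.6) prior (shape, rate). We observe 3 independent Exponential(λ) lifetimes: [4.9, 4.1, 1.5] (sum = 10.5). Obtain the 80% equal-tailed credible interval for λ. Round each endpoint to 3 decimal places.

[0.241, 0.708]

Posterior: Gamma(3+3, 2.6+10.5) = Gamma(6, 13.1) (shape, rate).
Equal-tailed 80% interval: Gamma(6, 13.1) quantiles at 0.1 and 0.9.
Posterior mean ≈ 0.458, SD ≈ 0.187; a Normal approximation gives roughly [0.218, 0.698].
Exact: lower = 0.241; upper = 0.708.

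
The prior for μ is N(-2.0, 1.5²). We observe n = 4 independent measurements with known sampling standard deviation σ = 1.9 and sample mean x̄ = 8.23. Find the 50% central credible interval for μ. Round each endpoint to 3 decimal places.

Posterior precision = 1/1.5² + 4/1.9² = 0.4444 + 1.1080 = 1.5525, so posterior SD = 0.8026.
Posterior mean = (-2.0/1.5² + 4·8.23/1.9²) / 1.5525 = 5.3013.
Interval: 5.3013 ± 0.674 × 0.8026 → [4.760, 5.843].

[4.760, 5.843]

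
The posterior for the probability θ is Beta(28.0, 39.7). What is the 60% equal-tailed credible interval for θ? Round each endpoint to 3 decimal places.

[0.363, 0.464]

Posterior: Beta(28.0, 39.7).
Equal-tailed 60% interval: the 0.2 and 0.8 quantiles of Beta(28.0, 39.7).
Posterior mean ≈ 0.414, SD ≈ 0.059; a Normal approximation gives roughly [0.364, 0.464].
Exact: F⁻¹(0.2) = 0.363; F⁻¹(0.8) = 0.464.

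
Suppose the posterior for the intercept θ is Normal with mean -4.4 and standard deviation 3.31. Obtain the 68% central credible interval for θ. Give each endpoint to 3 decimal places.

[-7.692, -1.108]

The posterior is symmetric, so the 68% equal-tailed interval is θ = -4.4 ± z·3.31 with z = 0.994.
Half-width: 0.994 × 3.31 = 3.292.
-4.4 − 3.292 = -7.692; -4.4 + 3.292 = -1.108.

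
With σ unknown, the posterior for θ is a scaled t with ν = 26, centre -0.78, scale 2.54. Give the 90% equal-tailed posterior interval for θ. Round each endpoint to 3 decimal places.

[-5.112, 3.552]

The t_26 distribution is symmetric; the 90% interval is -0.78 ± t·2.54 with t_{0.95,26} = 1.706.
Half-width: 1.706 × 2.54 = 4.332.
-0.78 − 4.332 = -5.112; -0.78 + 4.332 = 3.552.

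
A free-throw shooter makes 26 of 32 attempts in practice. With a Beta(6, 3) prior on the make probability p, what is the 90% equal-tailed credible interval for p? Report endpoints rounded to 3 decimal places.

[0.668, 0.877]

Posterior: Beta(6+26, 3+6) = Beta(32, 9).
Equal-tailed 90% interval: the 0.05 and 0.95 quantiles of Beta(32, 9).
Posterior mean ≈ 0.780, SD ≈ 0.064; a Normal approximation gives roughly [0.675, 0.886].
Exact: F⁻¹(0.05) = 0.668; F⁻¹(0.95) = 0.877.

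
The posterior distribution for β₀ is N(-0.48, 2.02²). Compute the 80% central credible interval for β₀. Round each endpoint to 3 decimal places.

The posterior is symmetric, so the 80% equal-tailed interval is β₀ = -0.48 ± z·2.02 with z = 1.282.
Half-width: 1.282 × 2.02 = 2.589.
-0.48 − 2.589 = -3.069; -0.48 + 2.589 = 2.109.

[-3.069, 2.109]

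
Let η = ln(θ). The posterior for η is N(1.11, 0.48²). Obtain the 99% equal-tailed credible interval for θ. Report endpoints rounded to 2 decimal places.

[0.88, 10.45]

On the log scale the 99% interval is 1.11 ± 2.576 × 0.48 = [-0.1264, 2.3464].
Exponentiate: [e^-0.1264, e^2.3464] = [0.88, 10.45].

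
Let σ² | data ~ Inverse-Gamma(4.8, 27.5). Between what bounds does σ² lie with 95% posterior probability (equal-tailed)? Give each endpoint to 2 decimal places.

[2.76, 18.18]

Inverse-Gamma(4.8, 27.5) quantiles: F⁻¹(0.025) and F⁻¹(0.975).
Equivalently, 1/σ² ~ Gamma(4.8, rate = 27.5); invert its 0.975 and 0.025 quantiles.
Posterior mean ≈ 7.24, SD ≈ 4.32; a Normal approximation gives roughly [-1.24, 15.71].
Exact: lower = 2.76; upper = 18.18.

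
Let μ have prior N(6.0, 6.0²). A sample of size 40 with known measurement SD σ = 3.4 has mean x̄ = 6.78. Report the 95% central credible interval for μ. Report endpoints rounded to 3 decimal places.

[5.724, 7.823]

Posterior precision = 1/6.0² + 40/3.4² = 0.0278 + 3.4602 = 3.4880, so posterior SD = 0.5354.
Posterior mean = (6.0/6.0² + 40·6.78/3.4²) / 3.4880 = 6.7738.
Interval: 6.7738 ± 1.960 × 0.5354 → [5.724, 7.823].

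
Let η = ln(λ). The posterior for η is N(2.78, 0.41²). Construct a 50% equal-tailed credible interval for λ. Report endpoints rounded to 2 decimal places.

[12.22, 21.25]

On the log scale the 50% interval is 2.78 ± 0.674 × 0.41 = [2.5035, 3.0565].
Exponentiate: [e^2.5035, e^3.0565] = [12.22, 21.25].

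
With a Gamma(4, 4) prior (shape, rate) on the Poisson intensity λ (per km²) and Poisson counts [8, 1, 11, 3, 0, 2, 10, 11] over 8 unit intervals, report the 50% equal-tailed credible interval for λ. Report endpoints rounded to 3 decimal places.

Posterior: Gamma(4+46, 4+8) = Gamma(50, 12) (shape, rate).
Equal-tailed 50% interval: Gamma(50, 12) quantiles at 0.25 and 0.75.
Posterior mean ≈ 4.167, SD ≈ 0.589; a Normal approximation gives roughly [3.769, 4.564].
Exact: lower = 3.756; upper = 4.548.

[3.756, 4.548]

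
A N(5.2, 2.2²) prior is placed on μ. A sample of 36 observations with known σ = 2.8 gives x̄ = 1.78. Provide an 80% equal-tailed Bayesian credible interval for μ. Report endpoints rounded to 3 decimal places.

[1.342, 2.512]

Posterior precision = 1/2.2² + 36/2.8² = 0.2066 + 4.5918 = 4.7984, so posterior SD = 0.4565.
Posterior mean = (5.2/2.2² + 36·1.78/2.8²) / 4.7984 = 1.9273.
Interval: 1.9273 ± 1.282 × 0.4565 → [1.342, 2.512].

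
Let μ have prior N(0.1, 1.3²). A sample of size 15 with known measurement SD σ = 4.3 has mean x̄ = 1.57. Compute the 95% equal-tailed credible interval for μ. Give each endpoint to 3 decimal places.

Posterior precision = 1/1.3² + 15/4.3² = 0.5917 + 0.8112 = 1.4030, so posterior SD = 0.8443.
Posterior mean = (0.1/1.3² + 15·1.57/4.3²) / 1.4030 = 0.9500.
Interval: 0.9500 ± 1.960 × 0.8443 → [-0.705, 2.605].

[-0.705, 2.605]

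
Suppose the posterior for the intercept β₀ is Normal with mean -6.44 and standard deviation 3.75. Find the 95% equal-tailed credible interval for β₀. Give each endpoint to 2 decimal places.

The posterior is symmetric, so the 95% equal-tailed interval is β₀ = -6.44 ± z·3.75 with z = 1.960.
Half-width: 1.960 × 3.75 = 7.35.
-6.44 − 7.35 = -13.79; -6.44 + 7.35 = 0.91.

[-13.79, 0.91]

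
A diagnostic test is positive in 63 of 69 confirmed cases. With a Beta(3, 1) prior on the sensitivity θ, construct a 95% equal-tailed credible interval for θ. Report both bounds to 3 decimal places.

[0.827, 0.960]

Posterior: Beta(3+63, 1+6) = Beta(66, 7).
Equal-tailed 95% interval: the 0.025 and 0.975 quantiles of Beta(66, 7).
Posterior mean ≈ 0.904, SD ≈ 0.034; a Normal approximation gives roughly [0.837, 0.971].
Exact: F⁻¹(0.025) = 0.827; F⁻¹(0.975) = 0.960.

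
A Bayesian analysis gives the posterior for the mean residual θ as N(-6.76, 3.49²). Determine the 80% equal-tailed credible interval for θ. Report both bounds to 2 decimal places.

[-11.23, -2.29]

The posterior is symmetric, so the 80% equal-tailed interval is θ = -6.76 ± z·3.49 with z = 1.282.
Half-width: 1.282 × 3.49 = 4.47.
-6.76 − 4.47 = -11.23; -6.76 + 4.47 = -2.29.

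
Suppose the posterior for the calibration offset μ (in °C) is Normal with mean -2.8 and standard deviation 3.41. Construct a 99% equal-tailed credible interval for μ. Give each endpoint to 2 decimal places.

The posterior is symmetric, so the 99% equal-tailed interval is μ = -2.8 ± z·3.41 with z = 2.576.
Half-width: 2.576 × 3.41 = 8.78.
-2.8 − 8.78 = -11.58; -2.8 + 8.78 = 5.98.

[-11.58, 5.98]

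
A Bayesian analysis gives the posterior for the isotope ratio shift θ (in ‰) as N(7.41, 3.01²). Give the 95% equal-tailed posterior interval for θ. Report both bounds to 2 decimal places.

[1.51, 13.31]

The posterior is symmetric, so the 95% equal-tailed interval is θ = 7.41 ± z·3.01 with z = 1.960.
Half-width: 1.960 × 3.01 = 5.90.
7.41 − 5.90 = 1.51; 7.41 + 5.90 = 13.31.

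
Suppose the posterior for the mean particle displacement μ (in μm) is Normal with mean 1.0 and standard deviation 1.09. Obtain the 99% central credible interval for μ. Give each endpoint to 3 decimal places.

The posterior is symmetric, so the 99% equal-tailed interval is μ = 1.0 ± z·1.09 with z = 2.576.
Half-width: 2.576 × 1.09 = 2.808.
1.0 − 2.808 = -1.808; 1.0 + 2.808 = 3.808.

[-1.808, 3.808]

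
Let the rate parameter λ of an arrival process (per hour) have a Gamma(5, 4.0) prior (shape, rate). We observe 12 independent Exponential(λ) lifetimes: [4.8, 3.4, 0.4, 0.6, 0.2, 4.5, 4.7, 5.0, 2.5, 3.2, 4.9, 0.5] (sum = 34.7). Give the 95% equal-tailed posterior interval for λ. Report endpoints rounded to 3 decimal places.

[0.256, 0.671]

Posterior: Gamma(5+12, 4.0+34.7) = Gamma(17, 38.7) (shape, rate).
Equal-tailed 95% interval: Gamma(17, 38.7) quantiles at 0.025 and 0.975.
Posterior mean ≈ 0.439, SD ≈ 0.107; a Normal approximation gives roughly [0.230, 0.648].
Exact: lower = 0.256; upper = 0.671.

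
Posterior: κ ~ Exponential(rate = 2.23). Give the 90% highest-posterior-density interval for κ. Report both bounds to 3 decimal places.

[0.000, 1.033]

The exponential density is strictly decreasing on [0, ∞), so the HPD interval is anchored at 0: [0, q] with P(κ ≤ q) = 0.90.
q = −ln(1 − 0.90) / 2.23 = 2.3026 / 2.23 = 1.033.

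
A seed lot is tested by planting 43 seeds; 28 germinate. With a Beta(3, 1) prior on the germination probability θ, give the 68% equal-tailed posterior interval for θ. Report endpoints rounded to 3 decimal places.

[0.591, 0.728]

Posterior: Beta(3+28, 1+15) = Beta(31, 16).
Equal-tailed 68% interval: the 0.16 and 0.84 quantiles of Beta(31, 16).
Posterior mean ≈ 0.660, SD ≈ 0.068; a Normal approximation gives roughly [0.592, 0.728].
Exact: F⁻¹(0.16) = 0.591; F⁻¹(0.84) = 0.728.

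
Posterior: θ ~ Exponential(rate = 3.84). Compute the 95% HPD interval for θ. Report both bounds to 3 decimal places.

[0.000, 0.780]

The exponential density is strictly decreasing on [0, ∞), so the HPD interval is anchored at 0: [0, q] with P(θ ≤ q) = 0.95.
q = −ln(1 − 0.95) / 3.84 = 2.9957 / 3.84 = 0.780.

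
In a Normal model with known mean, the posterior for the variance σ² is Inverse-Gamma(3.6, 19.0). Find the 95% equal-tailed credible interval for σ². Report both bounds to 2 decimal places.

Inverse-Gamma(3.6, 19.0) quantiles: F⁻¹(0.025) and F⁻¹(0.975).
Equivalently, 1/σ² ~ Gamma(3.6, rate = 19.0); invert its 0.975 and 0.025 quantiles.
Posterior mean ≈ 7.31, SD ≈ 5.78; a Normal approximation gives roughly [-4.02, 18.63].
Exact: lower = 2.33; upper = 21.29.

[2.33, 21.29]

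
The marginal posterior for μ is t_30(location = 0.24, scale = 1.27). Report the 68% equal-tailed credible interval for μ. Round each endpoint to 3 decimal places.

[-1.044, 1.524]

The t_30 distribution is symmetric; the 68% interval is 0.24 ± t·1.27 with t_{0.84,30} = 1.011.
Half-width: 1.011 × 1.27 = 1.284.
0.24 − 1.284 = -1.044; 0.24 + 1.284 = 1.524.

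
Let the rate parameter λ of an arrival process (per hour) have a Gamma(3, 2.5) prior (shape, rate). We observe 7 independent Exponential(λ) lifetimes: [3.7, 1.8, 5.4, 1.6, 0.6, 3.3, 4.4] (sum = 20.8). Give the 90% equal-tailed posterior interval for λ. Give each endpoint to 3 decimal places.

[0.233, 0.674]

Posterior: Gamma(3+7, 2.5+20.8) = Gamma(10, 23.3) (shape, rate).
Equal-tailed 90% interval: Gamma(10, 23.3) quantiles at 0.05 and 0.95.
Posterior mean ≈ 0.429, SD ≈ 0.136; a Normal approximation gives roughly [0.206, 0.652].
Exact: lower = 0.233; upper = 0.674.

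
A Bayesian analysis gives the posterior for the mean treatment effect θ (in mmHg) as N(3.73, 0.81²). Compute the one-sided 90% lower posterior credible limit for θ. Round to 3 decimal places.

Need L with P(θ ≥ L) = 0.90: L = 3.73 − z_{0.1}·0.81.
z = 1.282; L = 3.73 − 1.282 × 0.81 = 2.692.

2.692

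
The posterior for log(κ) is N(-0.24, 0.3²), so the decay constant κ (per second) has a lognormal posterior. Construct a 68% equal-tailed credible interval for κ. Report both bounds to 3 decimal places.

[0.584, 1.060]

On the log scale the 68% interval is -0.24 ± 0.994 × 0.3 = [-0.5383, 0.0583].
Exponentiate: [e^-0.5383, e^0.0583] = [0.584, 1.060].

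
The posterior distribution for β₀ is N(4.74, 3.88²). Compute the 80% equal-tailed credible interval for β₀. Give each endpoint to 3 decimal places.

The posterior is symmetric, so the 80% equal-tailed interval is β₀ = 4.74 ± z·3.88 with z = 1.282.
Half-width: 1.282 × 3.88 = 4.972.
4.74 − 4.972 = -0.232; 4.74 + 4.972 = 9.712.

[-0.232, 9.712]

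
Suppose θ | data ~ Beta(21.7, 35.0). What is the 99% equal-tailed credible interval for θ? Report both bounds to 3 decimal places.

Posterior: Beta(21.7, 35.0).
Equal-tailed 99% interval: the 0.005 and 0.995 quantiles of Beta(21.7, 35.0).
Posterior mean ≈ 0.383, SD ≈ 0.064; a Normal approximation gives roughly [0.218, 0.548].
Exact: F⁻¹(0.005) = 0.228; F⁻¹(0.995) = 0.553.

[0.228, 0.553]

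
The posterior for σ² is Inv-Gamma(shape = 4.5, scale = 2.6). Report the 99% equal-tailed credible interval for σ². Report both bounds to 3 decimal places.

[0.220, 2.997]

Inverse-Gamma(4.5, 2.6) quantiles: F⁻¹(0.005) and F⁻¹(0.995).
Equivalently, 1/σ² ~ Gamma(4.5, rate = 2.6); invert its 0.995 and 0.005 quantiles.
Posterior mean ≈ 0.743, SD ≈ 0.470; a Normal approximation gives roughly [-0.467, 1.953].
Exact: lower = 0.220; upper = 2.997.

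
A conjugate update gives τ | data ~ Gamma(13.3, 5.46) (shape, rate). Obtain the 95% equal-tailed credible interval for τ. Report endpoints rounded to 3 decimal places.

Posterior: Gamma(shape 13.3, rate 5.46).
Equal-tailed 95% interval: Gamma(13.3, 5.46) quantiles at 0.025 and 0.975.
Posterior mean ≈ 2.436, SD ≈ 0.668; a Normal approximation gives roughly [1.127, 3.745].
Exact: lower = 1.308; upper = 3.909.

[1.308, 3.909]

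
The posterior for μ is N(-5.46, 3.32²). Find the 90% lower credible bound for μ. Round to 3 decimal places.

Need L with P(μ ≥ L) = 0.90: L = -5.46 − z_{0.1}·3.32.
z = 1.282; L = -5.46 − 1.282 × 3.32 = -9.715.

-9.715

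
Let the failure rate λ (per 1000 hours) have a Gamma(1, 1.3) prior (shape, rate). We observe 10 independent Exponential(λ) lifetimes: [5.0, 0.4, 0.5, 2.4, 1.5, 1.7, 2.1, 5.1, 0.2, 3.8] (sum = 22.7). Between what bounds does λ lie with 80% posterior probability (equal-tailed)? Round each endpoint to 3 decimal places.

[0.293, 0.642]

Posterior: Gamma(1+10, 1.3+22.7) = Gamma(11, 24.0) (shape, rate).
Equal-tailed 80% interval: Gamma(11, 24.0) quantiles at 0.1 and 0.9.
Posterior mean ≈ 0.458, SD ≈ 0.138; a Normal approximation gives roughly [0.281, 0.635].
Exact: lower = 0.293; upper = 0.642.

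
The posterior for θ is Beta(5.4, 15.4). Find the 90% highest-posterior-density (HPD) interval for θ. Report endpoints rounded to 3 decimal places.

[0.106, 0.408]

The posterior is unimodal and skewed, so the HPD interval has equal density at both endpoints and is the shortest 90% interval.
Solving f(0.106) = f(0.408) with F(0.408) − F(0.106) = 0.90 gives [0.106, 0.408].
For comparison, the equal-tailed interval is [0.119, 0.427]; the HPD is narrower and shifted toward the mode.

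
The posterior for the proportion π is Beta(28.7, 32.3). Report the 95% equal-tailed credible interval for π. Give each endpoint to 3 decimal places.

Posterior: Beta(28.7, 32.3).
Equal-tailed 95% interval: the 0.025 and 0.975 quantiles of Beta(28.7, 32.3).
Posterior mean ≈ 0.470, SD ≈ 0.063; a Normal approximation gives roughly [0.346, 0.595].
Exact: F⁻¹(0.025) = 0.348; F⁻¹(0.975) = 0.595.

[0.348, 0.595]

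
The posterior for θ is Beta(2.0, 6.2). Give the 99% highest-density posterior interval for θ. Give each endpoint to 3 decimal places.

The posterior is unimodal and skewed, so the HPD interval has equal density at both endpoints and is the shortest 99% interval.
Solving f(0.003) = f(0.634) with F(0.634) − F(0.003) = 0.99 gives [0.003, 0.634].
For comparison, the equal-tailed interval is [0.015, 0.674]; the HPD is narrower and shifted toward the mode.

[0.003, 0.634]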